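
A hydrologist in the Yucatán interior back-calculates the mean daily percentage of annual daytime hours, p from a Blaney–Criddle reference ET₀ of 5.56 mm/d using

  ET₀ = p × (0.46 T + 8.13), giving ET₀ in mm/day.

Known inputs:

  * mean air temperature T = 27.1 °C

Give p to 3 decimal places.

p = ET₀ / (0.46 T + 8.13) = 5.56 / (0.46 × 27.1 + 8.13) = 5.56 / 20.596 = 0.2700

0.270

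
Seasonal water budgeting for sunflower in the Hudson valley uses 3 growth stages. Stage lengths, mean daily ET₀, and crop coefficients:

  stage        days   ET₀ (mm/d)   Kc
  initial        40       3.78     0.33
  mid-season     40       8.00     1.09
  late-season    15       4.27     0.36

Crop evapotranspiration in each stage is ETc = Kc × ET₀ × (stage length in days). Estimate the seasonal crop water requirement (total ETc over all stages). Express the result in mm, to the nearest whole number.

initial: 0.33 × 3.78 × 40 = 49.90 mm
mid-season: 1.09 × 8.00 × 40 = 348.80 mm
late-season: 0.36 × 4.27 × 15 = 23.06 mm
Seasonal total = 421.76 mm

422 mm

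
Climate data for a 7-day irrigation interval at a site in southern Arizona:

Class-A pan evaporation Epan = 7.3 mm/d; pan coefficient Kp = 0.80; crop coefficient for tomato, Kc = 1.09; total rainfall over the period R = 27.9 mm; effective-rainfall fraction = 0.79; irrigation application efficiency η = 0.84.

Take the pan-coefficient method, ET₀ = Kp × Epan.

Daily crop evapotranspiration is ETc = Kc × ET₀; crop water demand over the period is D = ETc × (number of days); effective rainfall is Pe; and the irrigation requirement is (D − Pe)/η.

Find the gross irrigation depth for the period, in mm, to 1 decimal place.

26.8 mm

ET₀ = 0.80 × 7.3 = 5.8400 mm/d
ETc = Kc × ET₀ = 1.09 × 5.8400 = 6.3656 mm/d
Crop demand D = ETc × 7 d = 6.3656 × 7 = 44.559 mm
Pe = 0.79 × 27.9 = 22.041 mm
D − Pe = 44.559 − 22.041 = 22.518 mm
Gross irrigation = 22.518 / 0.84 = 26.807 mm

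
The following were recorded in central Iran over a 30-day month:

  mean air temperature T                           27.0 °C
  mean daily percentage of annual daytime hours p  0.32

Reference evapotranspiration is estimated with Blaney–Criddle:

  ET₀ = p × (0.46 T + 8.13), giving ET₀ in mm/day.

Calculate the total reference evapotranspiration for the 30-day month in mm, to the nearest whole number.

197 mm

ET₀ = 0.32 × (0.46 × 27.0 + 8.13) = 0.32 × 20.550 = 6.5760 mm/d
Monthly total = 6.5760 × 30 = 197.280 mm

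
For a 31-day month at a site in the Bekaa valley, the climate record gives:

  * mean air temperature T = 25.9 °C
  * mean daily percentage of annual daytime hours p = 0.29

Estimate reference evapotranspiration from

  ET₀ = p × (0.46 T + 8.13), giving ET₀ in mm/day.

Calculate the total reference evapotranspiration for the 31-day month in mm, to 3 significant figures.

180 mm

ET₀ = 0.29 × (0.46 × 25.9 + 8.13) = 0.29 × 20.044 = 5.8128 mm/d
Monthly total = 5.8128 × 31 = 180.197 mm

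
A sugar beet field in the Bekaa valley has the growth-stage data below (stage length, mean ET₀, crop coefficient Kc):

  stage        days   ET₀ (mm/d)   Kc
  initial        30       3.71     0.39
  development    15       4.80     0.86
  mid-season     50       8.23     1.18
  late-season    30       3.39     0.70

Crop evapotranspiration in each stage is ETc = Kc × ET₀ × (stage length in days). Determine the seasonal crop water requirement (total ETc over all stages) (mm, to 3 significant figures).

initial: 0.39 × 3.71 × 30 = 43.41 mm
development: 0.86 × 4.80 × 15 = 61.92 mm
mid-season: 1.18 × 8.23 × 50 = 485.57 mm
late-season: 0.70 × 3.39 × 30 = 71.19 mm
Seasonal total = 662.09 mm

662 mm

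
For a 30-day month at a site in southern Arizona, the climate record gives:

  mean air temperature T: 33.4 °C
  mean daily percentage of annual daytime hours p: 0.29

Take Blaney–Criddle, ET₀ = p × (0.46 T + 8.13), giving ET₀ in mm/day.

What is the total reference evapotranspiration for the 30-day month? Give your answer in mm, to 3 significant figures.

ET₀ = 0.29 × (0.46 × 33.4 + 8.13) = 0.29 × 23.494 = 6.8133 mm/d
Monthly total = 6.8133 × 30 = 204.399 mm

204 mm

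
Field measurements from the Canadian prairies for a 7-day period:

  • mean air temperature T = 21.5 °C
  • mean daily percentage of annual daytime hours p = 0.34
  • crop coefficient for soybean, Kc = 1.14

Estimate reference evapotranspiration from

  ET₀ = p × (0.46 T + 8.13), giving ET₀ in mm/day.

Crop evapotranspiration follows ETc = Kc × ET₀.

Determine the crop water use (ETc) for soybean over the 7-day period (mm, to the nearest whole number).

49 mm

ET₀ = 0.34 × (0.46 × 21.5 + 8.13) = 0.34 × 18.020 = 6.1268 mm/d
ETc = Kc × ET₀ = 1.14 × 6.1268 = 6.9846 mm/d
Over 7 days: 6.9846 × 7 = 48.892 mm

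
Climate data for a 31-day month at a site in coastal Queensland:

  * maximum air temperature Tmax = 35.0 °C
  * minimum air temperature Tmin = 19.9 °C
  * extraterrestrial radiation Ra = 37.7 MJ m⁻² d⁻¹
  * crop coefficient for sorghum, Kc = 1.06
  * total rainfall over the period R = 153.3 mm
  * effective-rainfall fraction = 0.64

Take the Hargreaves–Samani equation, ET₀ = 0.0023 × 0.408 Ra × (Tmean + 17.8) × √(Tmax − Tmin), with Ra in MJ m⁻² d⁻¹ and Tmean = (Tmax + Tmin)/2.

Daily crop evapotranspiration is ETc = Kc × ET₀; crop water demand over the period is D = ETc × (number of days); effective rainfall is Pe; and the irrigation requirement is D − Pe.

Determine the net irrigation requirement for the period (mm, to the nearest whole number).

106 mm

Tmean = (35.0 + 19.9)/2 = 27.45 °C
0.408 Ra = 0.408 × 37.7 = 15.3816 mm/d equivalent
ET₀ = 0.0023 × 15.3816 × (27.45 + 17.8) × √15.1 = 0.0023 × 15.3816 × 45.25 × 3.8859 = 6.2207 mm/d
ETc = Kc × ET₀ = 1.06 × 6.2207 = 6.5939 mm/d
Crop demand D = ETc × 31 d = 6.5939 × 31 = 204.411 mm
Pe = 0.64 × 153.3 = 98.112 mm
D − Pe = 204.411 − 98.112 = 106.299 mm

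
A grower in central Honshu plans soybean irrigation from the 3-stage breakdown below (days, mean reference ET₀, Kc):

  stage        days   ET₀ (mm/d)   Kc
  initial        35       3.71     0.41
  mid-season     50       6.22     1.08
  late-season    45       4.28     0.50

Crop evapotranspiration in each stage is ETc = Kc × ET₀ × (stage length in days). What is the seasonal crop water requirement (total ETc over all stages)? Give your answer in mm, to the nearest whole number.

485 mm

initial: 0.41 × 3.71 × 35 = 53.24 mm
mid-season: 1.08 × 6.22 × 50 = 335.88 mm
late-season: 0.50 × 4.28 × 45 = 96.30 mm
Seasonal total = 485.42 mm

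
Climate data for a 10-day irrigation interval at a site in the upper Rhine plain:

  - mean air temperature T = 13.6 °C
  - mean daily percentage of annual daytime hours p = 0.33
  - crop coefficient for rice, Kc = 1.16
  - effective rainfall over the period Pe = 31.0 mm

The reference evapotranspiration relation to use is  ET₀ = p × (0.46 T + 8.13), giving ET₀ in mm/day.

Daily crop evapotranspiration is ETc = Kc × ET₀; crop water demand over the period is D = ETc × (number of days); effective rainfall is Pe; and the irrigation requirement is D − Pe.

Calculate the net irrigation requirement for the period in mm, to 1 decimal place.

24.1 mm

ET₀ = 0.33 × (0.46 × 13.6 + 8.13) = 0.33 × 14.386 = 4.7474 mm/d
ETc = Kc × ET₀ = 1.16 × 4.7474 = 5.5070 mm/d
Crop demand D = ETc × 10 d = 5.5070 × 10 = 55.070 mm
D − Pe = 55.070 − 31.0 = 24.070 mm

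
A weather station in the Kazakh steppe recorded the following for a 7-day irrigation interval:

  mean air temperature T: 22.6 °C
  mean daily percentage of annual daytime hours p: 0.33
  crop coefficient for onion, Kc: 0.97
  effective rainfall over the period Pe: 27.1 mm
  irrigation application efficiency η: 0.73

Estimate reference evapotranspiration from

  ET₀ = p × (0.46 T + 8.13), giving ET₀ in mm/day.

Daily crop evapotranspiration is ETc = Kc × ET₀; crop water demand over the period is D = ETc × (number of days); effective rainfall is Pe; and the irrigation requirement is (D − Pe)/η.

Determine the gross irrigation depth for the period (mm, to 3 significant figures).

ET₀ = 0.33 × (0.46 × 22.6 + 8.13) = 0.33 × 18.526 = 6.1136 mm/d
ETc = Kc × ET₀ = 0.97 × 6.1136 = 5.9302 mm/d
Crop demand D = ETc × 7 d = 5.9302 × 7 = 41.511 mm
D − Pe = 41.511 − 27.1 = 14.411 mm
Gross irrigation = 14.411 / 0.73 = 19.741 mm

19.7 mm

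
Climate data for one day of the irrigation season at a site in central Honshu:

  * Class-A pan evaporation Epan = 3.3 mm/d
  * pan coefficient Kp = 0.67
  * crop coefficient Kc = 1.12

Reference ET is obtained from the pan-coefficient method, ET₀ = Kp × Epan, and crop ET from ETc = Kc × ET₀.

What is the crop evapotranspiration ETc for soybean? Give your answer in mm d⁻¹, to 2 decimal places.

2.48 mm d⁻¹

ET₀ = 0.67 × 3.3 = 2.2110 mm/d
ETc = Kc × ET₀ = 1.12 × 2.2110 = 2.4763 mm/d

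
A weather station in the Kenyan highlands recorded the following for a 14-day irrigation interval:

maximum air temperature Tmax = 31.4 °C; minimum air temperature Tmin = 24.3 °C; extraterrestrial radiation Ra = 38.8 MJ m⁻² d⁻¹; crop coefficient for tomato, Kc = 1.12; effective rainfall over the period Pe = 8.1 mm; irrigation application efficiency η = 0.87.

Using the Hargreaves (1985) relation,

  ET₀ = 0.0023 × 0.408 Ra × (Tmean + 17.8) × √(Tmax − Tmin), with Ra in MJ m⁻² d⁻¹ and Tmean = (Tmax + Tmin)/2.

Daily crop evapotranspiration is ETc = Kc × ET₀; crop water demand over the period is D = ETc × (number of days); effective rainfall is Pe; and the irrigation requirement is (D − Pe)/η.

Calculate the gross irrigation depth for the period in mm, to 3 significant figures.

70.5 mm

Tmean = (31.4 + 24.3)/2 = 27.85 °C
0.408 Ra = 0.408 × 38.8 = 15.8304 mm/d equivalent
ET₀ = 0.0023 × 15.8304 × (27.85 + 17.8) × √7.1 = 0.0023 × 15.8304 × 45.65 × 2.6646 = 4.4289 mm/d
ETc = Kc × ET₀ = 1.12 × 4.4289 = 4.9604 mm/d
Crop demand D = ETc × 14 d = 4.9604 × 14 = 69.446 mm
D − Pe = 69.446 − 8.1 = 61.346 mm
Gross irrigation = 61.346 / 0.87 = 70.513 mm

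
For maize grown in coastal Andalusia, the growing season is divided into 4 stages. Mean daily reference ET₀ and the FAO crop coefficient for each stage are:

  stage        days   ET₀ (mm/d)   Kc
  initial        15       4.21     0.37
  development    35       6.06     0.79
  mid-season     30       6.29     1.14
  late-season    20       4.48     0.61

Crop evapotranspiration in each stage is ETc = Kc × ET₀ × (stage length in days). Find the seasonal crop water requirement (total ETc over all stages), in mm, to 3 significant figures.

461 mm

initial: 0.37 × 4.21 × 15 = 23.37 mm
development: 0.79 × 6.06 × 35 = 167.56 mm
mid-season: 1.14 × 6.29 × 30 = 215.12 mm
late-season: 0.61 × 4.48 × 20 = 54.66 mm
Seasonal total = 460.71 mm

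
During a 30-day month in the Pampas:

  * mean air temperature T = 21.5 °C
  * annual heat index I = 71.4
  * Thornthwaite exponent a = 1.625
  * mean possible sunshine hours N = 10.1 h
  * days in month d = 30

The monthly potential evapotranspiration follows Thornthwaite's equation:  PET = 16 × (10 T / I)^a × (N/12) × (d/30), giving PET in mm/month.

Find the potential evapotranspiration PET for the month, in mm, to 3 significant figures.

10T/I = 10 × 21.5 / 71.4 = 3.0112
(10T/I)^a = 3.0112^1.625 = 5.9972
Uncorrected PET = 16 × 5.9972 = 95.955 mm
Correction = (N/12)(d/30) = (10.1/12)(30/30) = 0.8417
PET = 95.955 × 0.8417 = 80.765 mm/month

80.8 mm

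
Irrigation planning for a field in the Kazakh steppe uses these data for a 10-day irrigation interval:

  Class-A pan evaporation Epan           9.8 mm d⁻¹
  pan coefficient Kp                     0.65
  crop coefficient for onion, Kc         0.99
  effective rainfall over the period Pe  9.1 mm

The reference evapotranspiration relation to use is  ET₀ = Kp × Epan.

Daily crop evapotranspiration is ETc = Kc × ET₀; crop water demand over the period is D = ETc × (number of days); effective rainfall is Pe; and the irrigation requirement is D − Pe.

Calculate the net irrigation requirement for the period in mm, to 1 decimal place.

54.0 mm

ET₀ = 0.65 × 9.8 = 6.3700 mm/d
ETc = Kc × ET₀ = 0.99 × 6.3700 = 6.3063 mm/d
Crop demand D = ETc × 10 d = 6.3063 × 10 = 63.063 mm
D − Pe = 63.063 − 9.1 = 53.963 mm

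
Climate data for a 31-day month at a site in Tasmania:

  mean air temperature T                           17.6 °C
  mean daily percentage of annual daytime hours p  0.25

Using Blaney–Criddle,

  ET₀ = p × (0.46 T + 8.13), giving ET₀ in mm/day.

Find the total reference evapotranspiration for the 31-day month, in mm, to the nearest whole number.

126 mm

ET₀ = 0.25 × (0.46 × 17.6 + 8.13) = 0.25 × 16.226 = 4.0565 mm/d
Monthly total = 4.0565 × 31 = 125.752 mm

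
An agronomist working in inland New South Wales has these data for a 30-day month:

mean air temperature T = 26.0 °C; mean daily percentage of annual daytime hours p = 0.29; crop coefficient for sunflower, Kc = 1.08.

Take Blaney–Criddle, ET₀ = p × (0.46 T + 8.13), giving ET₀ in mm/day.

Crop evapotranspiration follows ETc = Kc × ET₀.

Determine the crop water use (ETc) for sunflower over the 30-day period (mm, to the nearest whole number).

189 mm

ET₀ = 0.29 × (0.46 × 26.0 + 8.13) = 0.29 × 20.090 = 5.8261 mm/d
ETc = Kc × ET₀ = 1.08 × 5.8261 = 6.2922 mm/d
Over 30 days: 6.2922 × 30 = 188.766 mm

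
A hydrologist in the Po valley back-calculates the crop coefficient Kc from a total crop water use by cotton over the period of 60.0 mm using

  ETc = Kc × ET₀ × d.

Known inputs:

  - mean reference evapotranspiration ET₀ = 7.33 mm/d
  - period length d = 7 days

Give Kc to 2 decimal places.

1.17

ETc = Kc × ET₀ × d  ⇒  Kc = ETc / (ET₀ × d)
Kc = 60.0 / (7.33 × 7) = 60.0 / 51.31 = 1.1694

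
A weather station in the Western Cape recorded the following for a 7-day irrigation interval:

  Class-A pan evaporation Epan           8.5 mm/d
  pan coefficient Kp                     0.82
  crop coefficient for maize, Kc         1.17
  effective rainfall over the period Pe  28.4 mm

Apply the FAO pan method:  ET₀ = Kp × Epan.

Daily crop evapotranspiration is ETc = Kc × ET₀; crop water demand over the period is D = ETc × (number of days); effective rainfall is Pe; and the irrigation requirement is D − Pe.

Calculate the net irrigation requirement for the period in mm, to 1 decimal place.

28.7 mm

ET₀ = 0.82 × 8.5 = 6.9700 mm/d
ETc = Kc × ET₀ = 1.17 × 6.9700 = 8.1549 mm/d
Crop demand D = ETc × 7 d = 8.1549 × 7 = 57.084 mm
D − Pe = 57.084 − 28.4 = 28.684 mm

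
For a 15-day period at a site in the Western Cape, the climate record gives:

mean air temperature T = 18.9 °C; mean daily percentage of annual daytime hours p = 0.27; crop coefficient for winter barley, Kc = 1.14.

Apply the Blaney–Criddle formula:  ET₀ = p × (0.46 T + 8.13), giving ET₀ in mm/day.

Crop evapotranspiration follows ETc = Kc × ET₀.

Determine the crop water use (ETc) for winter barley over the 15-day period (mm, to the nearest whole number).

ET₀ = 0.27 × (0.46 × 18.9 + 8.13) = 0.27 × 16.824 = 4.5425 mm/d
ETc = Kc × ET₀ = 1.14 × 4.5425 = 5.1785 mm/d
Over 15 days: 5.1785 × 15 = 77.678 mm

78 mm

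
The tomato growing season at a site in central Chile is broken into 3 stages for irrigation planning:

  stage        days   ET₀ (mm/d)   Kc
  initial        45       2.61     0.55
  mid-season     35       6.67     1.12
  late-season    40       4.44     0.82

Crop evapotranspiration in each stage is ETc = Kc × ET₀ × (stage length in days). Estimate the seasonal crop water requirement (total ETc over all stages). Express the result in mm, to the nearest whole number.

472 mm

initial: 0.55 × 2.61 × 45 = 64.60 mm
mid-season: 1.12 × 6.67 × 35 = 261.46 mm
late-season: 0.82 × 4.44 × 40 = 145.63 mm
Seasonal total = 471.69 mm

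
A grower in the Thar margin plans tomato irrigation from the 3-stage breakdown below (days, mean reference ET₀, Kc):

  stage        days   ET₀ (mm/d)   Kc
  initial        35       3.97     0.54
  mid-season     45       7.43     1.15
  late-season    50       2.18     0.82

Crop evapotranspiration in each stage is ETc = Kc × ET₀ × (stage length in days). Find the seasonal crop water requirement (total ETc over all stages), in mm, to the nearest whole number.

549 mm

initial: 0.54 × 3.97 × 35 = 75.03 mm
mid-season: 1.15 × 7.43 × 45 = 384.50 mm
late-season: 0.82 × 2.18 × 50 = 89.38 mm
Seasonal total = 548.91 mm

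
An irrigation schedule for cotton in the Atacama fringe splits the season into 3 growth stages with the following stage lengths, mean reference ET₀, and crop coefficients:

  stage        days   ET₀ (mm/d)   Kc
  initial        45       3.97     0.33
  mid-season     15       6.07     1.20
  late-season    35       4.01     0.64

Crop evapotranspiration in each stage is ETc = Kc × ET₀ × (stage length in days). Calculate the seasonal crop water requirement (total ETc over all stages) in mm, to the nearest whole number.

258 mm

initial: 0.33 × 3.97 × 45 = 58.95 mm
mid-season: 1.20 × 6.07 × 15 = 109.26 mm
late-season: 0.64 × 4.01 × 35 = 89.82 mm
Seasonal total = 258.03 mm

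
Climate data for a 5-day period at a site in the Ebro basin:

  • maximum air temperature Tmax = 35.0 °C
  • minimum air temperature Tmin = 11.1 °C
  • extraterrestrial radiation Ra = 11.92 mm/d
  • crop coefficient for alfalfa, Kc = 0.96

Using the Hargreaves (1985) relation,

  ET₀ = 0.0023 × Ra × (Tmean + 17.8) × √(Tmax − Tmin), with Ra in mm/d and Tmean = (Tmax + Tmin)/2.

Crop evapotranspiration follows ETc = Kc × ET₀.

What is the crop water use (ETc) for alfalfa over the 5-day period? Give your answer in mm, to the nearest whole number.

Tmean = (35.0 + 11.1)/2 = 23.05 °C
ET₀ = 0.0023 × 11.92 × (23.05 + 17.8) × √23.9 = 0.0023 × 11.92 × 40.85 × 4.8888 = 5.4752 mm/d
ETc = Kc × ET₀ = 0.96 × 5.4752 = 5.2562 mm/d
Over 5 days: 5.2562 × 5 = 26.281 mm

26 mm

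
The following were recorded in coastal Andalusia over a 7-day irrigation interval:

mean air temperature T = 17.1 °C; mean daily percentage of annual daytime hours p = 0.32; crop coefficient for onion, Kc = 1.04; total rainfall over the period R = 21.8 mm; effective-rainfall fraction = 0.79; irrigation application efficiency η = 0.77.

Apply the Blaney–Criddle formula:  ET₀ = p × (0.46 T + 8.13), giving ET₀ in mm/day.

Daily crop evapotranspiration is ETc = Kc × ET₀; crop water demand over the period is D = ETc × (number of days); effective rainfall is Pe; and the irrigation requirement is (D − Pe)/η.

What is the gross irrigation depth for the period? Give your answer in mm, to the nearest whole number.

ET₀ = 0.32 × (0.46 × 17.1 + 8.13) = 0.32 × 15.996 = 5.1187 mm/d
ETc = Kc × ET₀ = 1.04 × 5.1187 = 5.3234 mm/d
Crop demand D = ETc × 7 d = 5.3234 × 7 = 37.264 mm
Pe = 0.79 × 21.8 = 17.222 mm
D − Pe = 37.264 − 17.222 = 20.042 mm
Gross irrigation = 20.042 / 0.77 = 26.029 mm

26 mm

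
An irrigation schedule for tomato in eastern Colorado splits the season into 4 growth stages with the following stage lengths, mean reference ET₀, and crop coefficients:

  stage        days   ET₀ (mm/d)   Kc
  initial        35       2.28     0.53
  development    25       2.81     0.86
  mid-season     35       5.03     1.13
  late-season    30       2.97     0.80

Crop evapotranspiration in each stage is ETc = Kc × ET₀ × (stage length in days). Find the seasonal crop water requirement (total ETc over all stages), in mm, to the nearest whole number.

initial: 0.53 × 2.28 × 35 = 42.29 mm
development: 0.86 × 2.81 × 25 = 60.42 mm
mid-season: 1.13 × 5.03 × 35 = 198.94 mm
late-season: 0.80 × 2.97 × 30 = 71.28 mm
Seasonal total = 372.93 mm

373 mm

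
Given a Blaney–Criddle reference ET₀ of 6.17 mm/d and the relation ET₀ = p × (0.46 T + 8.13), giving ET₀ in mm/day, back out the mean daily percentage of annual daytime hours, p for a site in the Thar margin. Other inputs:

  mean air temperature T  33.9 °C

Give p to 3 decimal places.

0.260

p = ET₀ / (0.46 T + 8.13) = 6.17 / (0.46 × 33.9 + 8.13) = 6.17 / 23.724 = 0.2601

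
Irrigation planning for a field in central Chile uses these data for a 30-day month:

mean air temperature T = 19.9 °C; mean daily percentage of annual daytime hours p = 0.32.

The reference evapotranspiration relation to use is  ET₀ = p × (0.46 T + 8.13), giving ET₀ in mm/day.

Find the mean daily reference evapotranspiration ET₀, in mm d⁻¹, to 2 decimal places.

5.53 mm d⁻¹

ET₀ = 0.32 × (0.46 × 19.9 + 8.13) = 0.32 × 17.284 = 5.5309 mm/d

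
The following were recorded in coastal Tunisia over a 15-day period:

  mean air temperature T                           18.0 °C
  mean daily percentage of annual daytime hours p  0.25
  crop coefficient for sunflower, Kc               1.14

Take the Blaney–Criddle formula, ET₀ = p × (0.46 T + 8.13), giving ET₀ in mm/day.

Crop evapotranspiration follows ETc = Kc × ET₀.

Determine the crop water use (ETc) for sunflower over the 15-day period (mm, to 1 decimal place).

70.2 mm

ET₀ = 0.25 × (0.46 × 18.0 + 8.13) = 0.25 × 16.410 = 4.1025 mm/d
ETc = Kc × ET₀ = 1.14 × 4.1025 = 4.6769 mm/d
Over 15 days: 4.6769 × 15 = 70.154 mm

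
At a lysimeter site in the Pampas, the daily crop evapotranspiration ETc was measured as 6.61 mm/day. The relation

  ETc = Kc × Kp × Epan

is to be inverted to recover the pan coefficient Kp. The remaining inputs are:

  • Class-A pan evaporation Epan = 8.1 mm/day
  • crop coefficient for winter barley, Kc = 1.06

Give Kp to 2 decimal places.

ETc = Kc × Kp × Epan  ⇒  Kp = ETc / (Kc × Epan)
Kp = 6.61 / (1.06 × 8.1) = 6.61 / 8.586 = 0.7699

0.77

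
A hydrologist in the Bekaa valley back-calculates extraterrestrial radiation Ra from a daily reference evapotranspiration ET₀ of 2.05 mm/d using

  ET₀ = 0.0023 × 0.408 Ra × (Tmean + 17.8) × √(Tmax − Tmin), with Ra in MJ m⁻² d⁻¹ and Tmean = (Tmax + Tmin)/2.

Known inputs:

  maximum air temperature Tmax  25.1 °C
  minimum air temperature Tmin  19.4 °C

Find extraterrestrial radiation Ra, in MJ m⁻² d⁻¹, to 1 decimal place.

22.8 MJ m⁻² d⁻¹

Tmean = (25.1+19.4)/2 = 22.25 °C; ΔT = 5.7
Ra = ET₀ / [0.0023 × 0.408 × (Tmean+17.8) × √ΔT]
   = 2.05 / (0.0023 × 0.408 × 40.05 × 2.3875) = 22.847 MJ m⁻² d⁻¹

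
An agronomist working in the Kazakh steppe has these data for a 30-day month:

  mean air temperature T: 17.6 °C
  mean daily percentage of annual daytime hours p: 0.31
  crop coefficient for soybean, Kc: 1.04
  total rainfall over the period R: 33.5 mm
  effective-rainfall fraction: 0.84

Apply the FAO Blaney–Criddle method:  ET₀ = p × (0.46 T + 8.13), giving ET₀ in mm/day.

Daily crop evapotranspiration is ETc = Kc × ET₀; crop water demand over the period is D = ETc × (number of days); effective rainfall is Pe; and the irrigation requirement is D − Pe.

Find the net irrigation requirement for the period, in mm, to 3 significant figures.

ET₀ = 0.31 × (0.46 × 17.6 + 8.13) = 0.31 × 16.226 = 5.0301 mm/d
ETc = Kc × ET₀ = 1.04 × 5.0301 = 5.2313 mm/d
Crop demand D = ETc × 30 d = 5.2313 × 30 = 156.939 mm
Pe = 0.84 × 33.5 = 28.140 mm
D − Pe = 156.939 − 28.140 = 128.799 mm

129 mm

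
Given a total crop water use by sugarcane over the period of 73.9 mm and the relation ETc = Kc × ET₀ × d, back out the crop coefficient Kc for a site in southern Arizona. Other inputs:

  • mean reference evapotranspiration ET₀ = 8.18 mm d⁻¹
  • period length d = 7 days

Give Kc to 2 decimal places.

1.29

ETc = Kc × ET₀ × d  ⇒  Kc = ETc / (ET₀ × d)
Kc = 73.9 / (8.18 × 7) = 73.9 / 57.26 = 1.2906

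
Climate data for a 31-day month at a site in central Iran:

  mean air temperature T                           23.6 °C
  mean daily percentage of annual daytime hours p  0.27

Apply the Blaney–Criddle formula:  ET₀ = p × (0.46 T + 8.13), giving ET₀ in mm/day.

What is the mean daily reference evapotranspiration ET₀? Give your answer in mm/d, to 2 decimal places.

ET₀ = 0.27 × (0.46 × 23.6 + 8.13) = 0.27 × 18.986 = 5.1262 mm/d

5.13 mm/d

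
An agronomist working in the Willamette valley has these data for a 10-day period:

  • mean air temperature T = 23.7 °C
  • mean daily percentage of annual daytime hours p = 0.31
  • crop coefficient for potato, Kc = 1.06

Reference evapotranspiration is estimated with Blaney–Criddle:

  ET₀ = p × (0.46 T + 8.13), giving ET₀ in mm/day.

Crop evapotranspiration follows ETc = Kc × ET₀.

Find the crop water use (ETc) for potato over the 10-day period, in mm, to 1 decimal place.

62.5 mm

ET₀ = 0.31 × (0.46 × 23.7 + 8.13) = 0.31 × 19.032 = 5.8999 mm/d
ETc = Kc × ET₀ = 1.06 × 5.8999 = 6.2539 mm/d
Over 10 days: 6.2539 × 10 = 62.539 mm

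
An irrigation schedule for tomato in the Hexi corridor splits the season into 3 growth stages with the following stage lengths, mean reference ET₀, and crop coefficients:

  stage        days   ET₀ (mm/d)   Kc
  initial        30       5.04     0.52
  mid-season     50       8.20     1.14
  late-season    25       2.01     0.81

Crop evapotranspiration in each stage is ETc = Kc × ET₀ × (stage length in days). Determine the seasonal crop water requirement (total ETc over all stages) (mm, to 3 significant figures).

initial: 0.52 × 5.04 × 30 = 78.62 mm
mid-season: 1.14 × 8.20 × 50 = 467.40 mm
late-season: 0.81 × 2.01 × 25 = 40.70 mm
Seasonal total = 586.72 mm

587 mm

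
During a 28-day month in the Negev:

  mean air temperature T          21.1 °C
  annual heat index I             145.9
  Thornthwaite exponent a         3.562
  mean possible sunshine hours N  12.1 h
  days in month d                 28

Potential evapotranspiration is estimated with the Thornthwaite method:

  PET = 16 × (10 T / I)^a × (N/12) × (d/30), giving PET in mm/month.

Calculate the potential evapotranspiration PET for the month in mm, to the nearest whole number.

56 mm

10T/I = 10 × 21.1 / 145.9 = 1.4462
(10T/I)^a = 1.4462^3.562 = 3.7216
Uncorrected PET = 16 × 3.7216 = 59.546 mm
Correction = (N/12)(d/30) = (12.1/12)(28/30) = 0.9411
PET = 59.546 × 0.9411 = 56.039 mm/month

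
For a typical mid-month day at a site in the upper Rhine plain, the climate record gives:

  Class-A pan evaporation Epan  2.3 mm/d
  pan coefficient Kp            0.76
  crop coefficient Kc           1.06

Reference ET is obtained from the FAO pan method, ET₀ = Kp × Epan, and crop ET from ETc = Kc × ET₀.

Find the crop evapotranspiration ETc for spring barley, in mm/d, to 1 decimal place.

1.9 mm/d

ET₀ = 0.76 × 2.3 = 1.7480 mm/d
ETc = Kc × ET₀ = 1.06 × 1.7480 = 1.8529 mm/d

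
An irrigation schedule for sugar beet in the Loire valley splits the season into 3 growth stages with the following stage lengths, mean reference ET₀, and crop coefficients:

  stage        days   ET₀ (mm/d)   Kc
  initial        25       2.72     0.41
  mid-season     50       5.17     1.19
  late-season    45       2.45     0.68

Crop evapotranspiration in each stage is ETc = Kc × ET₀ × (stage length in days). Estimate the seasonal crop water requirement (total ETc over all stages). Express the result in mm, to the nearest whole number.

initial: 0.41 × 2.72 × 25 = 27.88 mm
mid-season: 1.19 × 5.17 × 50 = 307.62 mm
late-season: 0.68 × 2.45 × 45 = 74.97 mm
Seasonal total = 410.47 mm

410 mm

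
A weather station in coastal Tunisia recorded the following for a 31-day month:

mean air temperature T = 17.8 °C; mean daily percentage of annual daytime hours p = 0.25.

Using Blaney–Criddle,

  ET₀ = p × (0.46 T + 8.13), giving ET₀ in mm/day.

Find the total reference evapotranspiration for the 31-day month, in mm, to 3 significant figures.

ET₀ = 0.25 × (0.46 × 17.8 + 8.13) = 0.25 × 16.318 = 4.0795 mm/d
Monthly total = 4.0795 × 31 = 126.465 mm

126 mm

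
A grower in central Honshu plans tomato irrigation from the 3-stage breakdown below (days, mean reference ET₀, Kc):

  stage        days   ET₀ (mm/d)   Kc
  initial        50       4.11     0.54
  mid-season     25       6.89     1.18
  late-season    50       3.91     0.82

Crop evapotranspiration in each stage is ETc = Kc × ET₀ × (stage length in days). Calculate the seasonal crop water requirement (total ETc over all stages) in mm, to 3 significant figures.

initial: 0.54 × 4.11 × 50 = 110.97 mm
mid-season: 1.18 × 6.89 × 25 = 203.26 mm
late-season: 0.82 × 3.91 × 50 = 160.31 mm
Seasonal total = 474.54 mm

475 mm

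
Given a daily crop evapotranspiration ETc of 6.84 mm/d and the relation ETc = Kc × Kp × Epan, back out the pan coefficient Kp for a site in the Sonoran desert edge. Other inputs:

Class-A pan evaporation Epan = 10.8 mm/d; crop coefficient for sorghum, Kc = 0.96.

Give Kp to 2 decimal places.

0.66

ETc = Kc × Kp × Epan  ⇒  Kp = ETc / (Kc × Epan)
Kp = 6.84 / (0.96 × 10.8) = 6.84 / 10.368 = 0.6597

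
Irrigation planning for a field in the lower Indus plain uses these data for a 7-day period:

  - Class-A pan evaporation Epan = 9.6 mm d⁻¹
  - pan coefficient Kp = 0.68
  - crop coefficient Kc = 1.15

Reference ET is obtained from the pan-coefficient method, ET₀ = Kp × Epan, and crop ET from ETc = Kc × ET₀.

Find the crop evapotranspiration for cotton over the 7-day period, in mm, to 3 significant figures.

52.6 mm

ET₀ = 0.68 × 9.6 = 6.5280 mm/d
ETc = Kc × ET₀ = 1.15 × 6.5280 = 7.5072 mm/d
Over 7 days: 7.5072 × 7 = 52.550 mm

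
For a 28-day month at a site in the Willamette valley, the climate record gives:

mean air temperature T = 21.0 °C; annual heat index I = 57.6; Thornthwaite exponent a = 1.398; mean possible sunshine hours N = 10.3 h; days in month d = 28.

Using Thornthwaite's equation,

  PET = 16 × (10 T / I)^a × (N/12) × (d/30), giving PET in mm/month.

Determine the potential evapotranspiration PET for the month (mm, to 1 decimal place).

78.2 mm

10T/I = 10 × 21.0 / 57.6 = 3.6458
(10T/I)^a = 3.6458^1.398 = 6.1008
Uncorrected PET = 16 × 6.1008 = 97.613 mm
Correction = (N/12)(d/30) = (10.3/12)(28/30) = 0.8011
PET = 97.613 × 0.8011 = 78.198 mm/month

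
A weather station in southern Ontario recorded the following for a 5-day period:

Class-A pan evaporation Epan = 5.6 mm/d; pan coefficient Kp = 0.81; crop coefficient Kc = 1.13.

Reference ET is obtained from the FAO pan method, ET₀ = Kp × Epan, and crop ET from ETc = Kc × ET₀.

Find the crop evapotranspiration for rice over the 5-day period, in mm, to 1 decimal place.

ET₀ = 0.81 × 5.6 = 4.5360 mm/d
ETc = Kc × ET₀ = 1.13 × 4.5360 = 5.1257 mm/d
Over 5 days: 5.1257 × 5 = 25.629 mm

25.6 mm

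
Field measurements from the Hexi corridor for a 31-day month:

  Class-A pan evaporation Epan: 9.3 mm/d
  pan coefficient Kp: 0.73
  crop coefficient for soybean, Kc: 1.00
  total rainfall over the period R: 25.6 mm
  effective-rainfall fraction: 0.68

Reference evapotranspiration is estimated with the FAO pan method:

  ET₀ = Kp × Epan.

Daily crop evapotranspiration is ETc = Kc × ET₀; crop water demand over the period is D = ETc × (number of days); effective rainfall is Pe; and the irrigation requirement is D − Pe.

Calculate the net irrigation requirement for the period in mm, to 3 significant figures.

ET₀ = 0.73 × 9.3 = 6.7890 mm/d
ETc = Kc × ET₀ = 1.00 × 6.7890 = 6.7890 mm/d
Crop demand D = ETc × 31 d = 6.7890 × 31 = 210.459 mm
Pe = 0.68 × 25.6 = 17.408 mm
D − Pe = 210.459 − 17.408 = 193.051 mm

193 mm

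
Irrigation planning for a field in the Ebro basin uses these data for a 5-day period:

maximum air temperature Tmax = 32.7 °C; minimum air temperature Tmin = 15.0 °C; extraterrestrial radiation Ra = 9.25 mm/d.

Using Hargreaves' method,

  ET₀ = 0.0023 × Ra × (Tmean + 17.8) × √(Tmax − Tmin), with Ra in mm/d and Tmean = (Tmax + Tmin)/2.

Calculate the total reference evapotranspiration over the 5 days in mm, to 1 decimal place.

Tmean = (32.7 + 15.0)/2 = 23.85 °C
ET₀ = 0.0023 × 9.25 × (23.85 + 17.8) × √17.7 = 0.0023 × 9.25 × 41.65 × 4.2071 = 3.7279 mm/d
Over 5 days: 3.7279 × 5 = 18.640 mm

18.6 mm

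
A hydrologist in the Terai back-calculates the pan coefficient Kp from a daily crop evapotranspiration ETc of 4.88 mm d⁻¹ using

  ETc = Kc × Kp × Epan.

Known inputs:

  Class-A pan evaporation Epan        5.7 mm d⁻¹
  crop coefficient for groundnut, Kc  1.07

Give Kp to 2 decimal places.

ETc = Kc × Kp × Epan  ⇒  Kp = ETc / (Kc × Epan)
Kp = 4.88 / (1.07 × 5.7) = 4.88 / 6.099 = 0.8001

0.80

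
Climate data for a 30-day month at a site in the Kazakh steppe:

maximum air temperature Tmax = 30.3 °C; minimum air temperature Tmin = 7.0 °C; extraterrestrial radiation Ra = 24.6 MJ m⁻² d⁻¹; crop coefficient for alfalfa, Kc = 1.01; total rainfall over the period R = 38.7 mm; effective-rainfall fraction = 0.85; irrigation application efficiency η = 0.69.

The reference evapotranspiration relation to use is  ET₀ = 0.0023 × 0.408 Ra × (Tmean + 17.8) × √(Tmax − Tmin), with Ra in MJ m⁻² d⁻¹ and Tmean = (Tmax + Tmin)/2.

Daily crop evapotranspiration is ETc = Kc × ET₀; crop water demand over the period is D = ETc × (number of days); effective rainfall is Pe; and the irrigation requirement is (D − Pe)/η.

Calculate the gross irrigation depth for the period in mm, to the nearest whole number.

131 mm

Tmean = (30.3 + 7.0)/2 = 18.65 °C
0.408 Ra = 0.408 × 24.6 = 10.0368 mm/d equivalent
ET₀ = 0.0023 × 10.0368 × (18.65 + 17.8) × √23.3 = 0.0023 × 10.0368 × 36.45 × 4.8270 = 4.0616 mm/d
ETc = Kc × ET₀ = 1.01 × 4.0616 = 4.1022 mm/d
Crop demand D = ETc × 30 d = 4.1022 × 30 = 123.066 mm
Pe = 0.85 × 38.7 = 32.895 mm
D − Pe = 123.066 − 32.895 = 90.171 mm
Gross irrigation = 90.171 / 0.69 = 130.683 mm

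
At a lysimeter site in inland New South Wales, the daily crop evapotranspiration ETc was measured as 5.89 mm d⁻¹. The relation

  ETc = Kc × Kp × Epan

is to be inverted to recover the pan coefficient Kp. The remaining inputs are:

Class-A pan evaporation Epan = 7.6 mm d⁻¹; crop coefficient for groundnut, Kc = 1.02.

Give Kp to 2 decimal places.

0.76

ETc = Kc × Kp × Epan  ⇒  Kp = ETc / (Kc × Epan)
Kp = 5.89 / (1.02 × 7.6) = 5.89 / 7.752 = 0.7598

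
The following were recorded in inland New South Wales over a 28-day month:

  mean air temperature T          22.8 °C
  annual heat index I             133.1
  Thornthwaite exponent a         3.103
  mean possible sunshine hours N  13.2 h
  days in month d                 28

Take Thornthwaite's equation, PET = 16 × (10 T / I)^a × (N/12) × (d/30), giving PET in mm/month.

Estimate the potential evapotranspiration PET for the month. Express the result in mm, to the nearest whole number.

10T/I = 10 × 22.8 / 133.1 = 1.7130
(10T/I)^a = 1.7130^3.103 = 5.3131
Uncorrected PET = 16 × 5.3131 = 85.010 mm
Correction = (N/12)(d/30) = (13.2/12)(28/30) = 1.0267
PET = 85.010 × 1.0267 = 87.280 mm/month

87 mm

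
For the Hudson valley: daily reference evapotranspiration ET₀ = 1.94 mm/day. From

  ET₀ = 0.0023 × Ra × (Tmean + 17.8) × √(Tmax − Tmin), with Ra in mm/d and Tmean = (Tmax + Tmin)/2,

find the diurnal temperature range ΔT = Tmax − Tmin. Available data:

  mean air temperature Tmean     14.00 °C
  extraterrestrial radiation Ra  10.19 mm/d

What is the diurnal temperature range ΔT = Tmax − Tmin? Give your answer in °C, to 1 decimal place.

√ΔT = ET₀ / [0.0023 × Ra × (Tmean+17.8)] = 1.94 / (0.0023 × 10.19 × 31.80) = 2.6030
ΔT = 2.6030² = 6.776 °C

6.8 °C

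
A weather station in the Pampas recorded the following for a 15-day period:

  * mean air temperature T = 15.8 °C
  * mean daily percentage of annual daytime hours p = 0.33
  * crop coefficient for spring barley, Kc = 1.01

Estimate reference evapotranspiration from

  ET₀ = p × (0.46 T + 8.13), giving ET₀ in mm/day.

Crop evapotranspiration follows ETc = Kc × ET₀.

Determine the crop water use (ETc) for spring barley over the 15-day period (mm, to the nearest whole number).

ET₀ = 0.33 × (0.46 × 15.8 + 8.13) = 0.33 × 15.398 = 5.0813 mm/d
ETc = Kc × ET₀ = 1.01 × 5.0813 = 5.1321 mm/d
Over 15 days: 5.1321 × 15 = 76.982 mm

77 mm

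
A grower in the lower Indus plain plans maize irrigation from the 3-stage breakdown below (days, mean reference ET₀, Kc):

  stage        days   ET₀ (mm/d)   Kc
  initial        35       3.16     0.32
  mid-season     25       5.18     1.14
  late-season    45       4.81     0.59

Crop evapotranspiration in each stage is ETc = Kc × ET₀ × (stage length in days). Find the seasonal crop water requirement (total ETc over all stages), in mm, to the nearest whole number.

initial: 0.32 × 3.16 × 35 = 35.39 mm
mid-season: 1.14 × 5.18 × 25 = 147.63 mm
late-season: 0.59 × 4.81 × 45 = 127.71 mm
Seasonal total = 310.73 mm

311 mm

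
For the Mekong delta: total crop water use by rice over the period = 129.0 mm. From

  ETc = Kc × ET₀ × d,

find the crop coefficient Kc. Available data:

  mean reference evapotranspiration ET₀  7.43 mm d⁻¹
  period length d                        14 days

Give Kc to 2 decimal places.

1.24

ETc = Kc × ET₀ × d  ⇒  Kc = ETc / (ET₀ × d)
Kc = 129.0 / (7.43 × 14) = 129.0 / 104.02 = 1.2401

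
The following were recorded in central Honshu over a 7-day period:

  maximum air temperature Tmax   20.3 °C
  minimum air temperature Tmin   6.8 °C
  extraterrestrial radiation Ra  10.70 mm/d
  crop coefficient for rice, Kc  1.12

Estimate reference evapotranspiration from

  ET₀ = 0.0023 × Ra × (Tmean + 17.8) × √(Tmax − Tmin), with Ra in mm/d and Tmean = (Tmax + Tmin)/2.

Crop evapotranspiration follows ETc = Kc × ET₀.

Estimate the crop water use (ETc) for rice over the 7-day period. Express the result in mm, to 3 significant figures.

22.2 mm

Tmean = (20.3 + 6.8)/2 = 13.55 °C
ET₀ = 0.0023 × 10.70 × (13.55 + 17.8) × √13.5 = 0.0023 × 10.70 × 31.35 × 3.6742 = 2.8347 mm/d
ETc = Kc × ET₀ = 1.12 × 2.8347 = 3.1749 mm/d
Over 7 days: 3.1749 × 7 = 22.224 mm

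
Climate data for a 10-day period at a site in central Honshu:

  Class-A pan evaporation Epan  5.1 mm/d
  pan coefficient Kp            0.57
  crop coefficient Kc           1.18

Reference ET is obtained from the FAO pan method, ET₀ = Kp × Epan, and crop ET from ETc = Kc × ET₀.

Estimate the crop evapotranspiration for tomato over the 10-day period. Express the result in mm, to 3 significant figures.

34.3 mm

ET₀ = 0.57 × 5.1 = 2.9070 mm/d
ETc = Kc × ET₀ = 1.18 × 2.9070 = 3.4303 mm/d
Over 10 days: 3.4303 × 10 = 34.303 mm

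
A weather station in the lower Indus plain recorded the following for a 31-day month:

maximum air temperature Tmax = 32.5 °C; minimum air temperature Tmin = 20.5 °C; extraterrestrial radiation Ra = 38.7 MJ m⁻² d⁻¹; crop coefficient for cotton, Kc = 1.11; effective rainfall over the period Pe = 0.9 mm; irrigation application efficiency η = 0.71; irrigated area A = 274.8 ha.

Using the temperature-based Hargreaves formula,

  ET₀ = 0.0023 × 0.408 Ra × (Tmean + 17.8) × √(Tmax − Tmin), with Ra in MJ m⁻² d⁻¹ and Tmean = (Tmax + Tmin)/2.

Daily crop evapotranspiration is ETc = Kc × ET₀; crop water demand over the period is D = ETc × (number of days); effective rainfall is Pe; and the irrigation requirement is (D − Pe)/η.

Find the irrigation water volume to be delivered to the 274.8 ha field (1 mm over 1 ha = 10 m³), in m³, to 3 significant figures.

739000 m³

Tmean = (32.5 + 20.5)/2 = 26.50 °C
0.408 Ra = 0.408 × 38.7 = 15.7896 mm/d equivalent
ET₀ = 0.0023 × 15.7896 × (26.50 + 17.8) × √12.0 = 0.0023 × 15.7896 × 44.30 × 3.4641 = 5.5731 mm/d
ETc = Kc × ET₀ = 1.11 × 5.5731 = 6.1861 mm/d
Crop demand D = ETc × 31 d = 6.1861 × 31 = 191.769 mm
D − Pe = 191.769 − 0.9 = 190.869 mm
Gross irrigation = 190.869 / 0.71 = 268.830 mm
Volume = 268.830 mm × 274.8 ha × 10 = 738744.8 m³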